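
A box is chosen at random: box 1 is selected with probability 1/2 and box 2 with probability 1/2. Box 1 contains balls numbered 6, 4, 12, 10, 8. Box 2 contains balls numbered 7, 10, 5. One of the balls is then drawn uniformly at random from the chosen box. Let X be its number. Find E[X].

23/3

E[X | box 1] = (6+4+12+10+8)/5 = 8.
E[X | box 2] = (7+10+5)/3 = 22/3.
By the law of total expectation,
E[X] = (1/2)·(8) + (1/2)·(22/3) = 23/3.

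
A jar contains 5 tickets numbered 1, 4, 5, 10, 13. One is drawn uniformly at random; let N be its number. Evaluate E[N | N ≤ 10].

5

P(N ≤ 10) = 4/5.
Σ over the event: 1·1/5 + 4·1/5 + 5·1/5 + 10·1/5 = 4.
E[N | N ≤ 10] = (4) / (4/5) = 5.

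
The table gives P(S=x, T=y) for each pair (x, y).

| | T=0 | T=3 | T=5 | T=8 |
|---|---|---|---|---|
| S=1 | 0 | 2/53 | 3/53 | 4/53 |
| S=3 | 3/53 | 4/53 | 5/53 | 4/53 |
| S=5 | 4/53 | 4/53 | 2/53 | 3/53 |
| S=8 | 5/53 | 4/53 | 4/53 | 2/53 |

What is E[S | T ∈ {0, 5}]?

129/26

P(T ∈ {0, 5}) = 26/53.
Σ S·P over the event = 1·(3/53) + 3·(3/53) + 3·(5/53) + 5·(4/53) + 5·(2/53) + 8·(5/53) + 8·(4/53) = 129/53.
E[S | T ∈ {0, 5}] = (129/53) / (26/53) = 129/26.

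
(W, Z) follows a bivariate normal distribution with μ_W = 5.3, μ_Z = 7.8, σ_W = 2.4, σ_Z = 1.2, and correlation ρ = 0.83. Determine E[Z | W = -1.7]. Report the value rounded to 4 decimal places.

E[Z | W=x] = μ_Z + ρ(σ_Z/σ_W)(x − μ_W) for jointly normal variables.
E[Z | W=-1.7] = 7.8 + (0.83)·(1.2/2.4)·(-1.7 − (5.3)) = 7.8 + (0.415)·(-7) = 4.8950.

4.8950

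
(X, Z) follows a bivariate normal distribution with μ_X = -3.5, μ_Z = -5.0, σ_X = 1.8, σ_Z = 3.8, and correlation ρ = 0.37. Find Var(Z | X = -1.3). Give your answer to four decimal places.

12.4632

Var(Z | X=x) = (1 − ρ²)·σ_Z².
Var(Z | X=-1.3) = (3.8)²·(1 − (0.37)²) = 14.44·0.8631 = 12.4632.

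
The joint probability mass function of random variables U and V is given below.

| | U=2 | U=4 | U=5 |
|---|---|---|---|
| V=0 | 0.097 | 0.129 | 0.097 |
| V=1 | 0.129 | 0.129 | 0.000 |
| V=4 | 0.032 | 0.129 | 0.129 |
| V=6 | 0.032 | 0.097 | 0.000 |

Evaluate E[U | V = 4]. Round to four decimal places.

P(V = 4) = 0.290.
Σ U·P over the event = 2·(0.032) + 4·(0.129) + 5·(0.129) = 1.225.
E[U | V = 4] = (1.225) / (0.290) = 4.2241.

4.2241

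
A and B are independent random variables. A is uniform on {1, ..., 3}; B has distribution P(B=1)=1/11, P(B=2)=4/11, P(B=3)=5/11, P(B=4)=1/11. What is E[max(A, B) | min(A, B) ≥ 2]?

29/10

P(min(A, B) ≥ 2) = 20/33.
Summing max(A,B)·P(x,y) over outcomes with min(A, B) ≥ 2 gives 58/33.
E[max(A, B) | min(A, B) ≥ 2] = (58/33) / (20/33) = 29/10.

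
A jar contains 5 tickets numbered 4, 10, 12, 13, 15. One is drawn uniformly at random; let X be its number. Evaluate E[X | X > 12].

14

P(X > 12) = 2/5.
Σ over the event: 13·1/5 + 15·1/5 = 28/5.
E[X | X > 12] = (28/5) / (2/5) = 14.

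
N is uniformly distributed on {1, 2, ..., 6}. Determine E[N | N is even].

Given N is even, N is equally likely to be any of {2, 4, 6}.
E[N | N is even] = (2 + 4 + 6) / 3 = 4.

4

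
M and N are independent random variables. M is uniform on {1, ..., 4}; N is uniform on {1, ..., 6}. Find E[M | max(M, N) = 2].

5/3

Outcomes with max(M, N) = 2: (1,2), (2,1), (2,2), each with probability 1/24.
E[M | max(M, N) = 2] = (1 + 2 + 2) / 3 = 5/3.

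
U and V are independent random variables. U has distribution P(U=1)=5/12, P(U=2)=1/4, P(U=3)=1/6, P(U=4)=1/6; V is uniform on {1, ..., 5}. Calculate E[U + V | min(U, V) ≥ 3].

P(min(U, V) ≥ 3) = 1/5.
Summing (U+V)·P(x,y) over outcomes with min(U, V) ≥ 3 gives 3/2.
E[U + V | min(U, V) ≥ 3] = (3/2) / (1/5) = 15/2.

15/2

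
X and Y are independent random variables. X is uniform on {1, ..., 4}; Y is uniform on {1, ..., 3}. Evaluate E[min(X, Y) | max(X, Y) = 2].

Outcomes with max(X, Y) = 2: (1,2), (2,1), (2,2), each with probability 1/12.
E[min(X, Y) | max(X, Y) = 2] = (1 + 1 + 2) / 3 = 4/3.

4/3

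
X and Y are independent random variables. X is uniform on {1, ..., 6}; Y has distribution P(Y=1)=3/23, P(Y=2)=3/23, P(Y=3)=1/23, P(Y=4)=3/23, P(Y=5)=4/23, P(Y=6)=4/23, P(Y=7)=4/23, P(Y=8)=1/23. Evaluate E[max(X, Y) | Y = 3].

P(Y = 3) = 1/23.
Summing max(X,Y)·P(x,y) over outcomes with Y = 3 gives 4/23.
E[max(X, Y) | Y = 3] = (4/23) / (1/23) = 4.

4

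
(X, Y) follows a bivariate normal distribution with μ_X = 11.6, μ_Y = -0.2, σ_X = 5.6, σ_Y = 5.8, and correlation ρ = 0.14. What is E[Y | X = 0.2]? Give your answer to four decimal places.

For a bivariate normal, E[Y | X=x] = μ_Y + ρ·(σ_Y/σ_X)·(x − μ_X).
E[Y | X=0.2] = -0.2 + (0.14)·(5.8/5.6)·(0.2 − (11.6)) = -0.2 + (0.145)·(-11.4) = -1.8530.

-1.8530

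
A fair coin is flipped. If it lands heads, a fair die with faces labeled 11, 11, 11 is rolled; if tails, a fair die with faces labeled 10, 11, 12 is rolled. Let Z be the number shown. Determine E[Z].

11

E[Z | heads] = (11+11+11)/3 = 11.
E[Z | tails] = (10+11+12)/3 = 11.
E[Z] = (1/2)·(11) + (1/2)·(11) = 11.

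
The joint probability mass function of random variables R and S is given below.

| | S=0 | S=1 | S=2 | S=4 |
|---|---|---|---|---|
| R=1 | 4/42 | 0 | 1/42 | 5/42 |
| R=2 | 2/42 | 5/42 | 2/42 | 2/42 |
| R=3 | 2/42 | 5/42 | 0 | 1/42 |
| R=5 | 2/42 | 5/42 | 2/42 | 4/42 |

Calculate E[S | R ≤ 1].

P(R ≤ 1) = 5/21.
Σ S·P over the event = 0·(4/42) + 2·(1/42) + 4·(5/42) = 11/21.
E[S | R ≤ 1] = (11/21) / (5/21) = 11/5.

11/5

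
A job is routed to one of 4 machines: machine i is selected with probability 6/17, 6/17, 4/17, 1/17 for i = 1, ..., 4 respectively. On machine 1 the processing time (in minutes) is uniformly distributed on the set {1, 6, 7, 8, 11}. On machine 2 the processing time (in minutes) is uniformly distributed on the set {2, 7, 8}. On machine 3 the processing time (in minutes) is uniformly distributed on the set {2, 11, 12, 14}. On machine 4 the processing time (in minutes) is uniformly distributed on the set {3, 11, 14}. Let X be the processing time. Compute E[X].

E[X | machine 1] = (1+6+7+8+11)/5 = 33/5.
E[X | machine 2] = (2+7+8)/3 = 17/3.
E[X | machine 3] = (2+11+12+14)/4 = 39/4.
E[X | machine 4] = (3+11+14)/3 = 28/3.
By the law of total expectation,
E[X] = (6/17)·(33/5) + (6/17)·(17/3) + (4/17)·(39/4) + (1/17)·(28/3) = 1829/255.

1829/255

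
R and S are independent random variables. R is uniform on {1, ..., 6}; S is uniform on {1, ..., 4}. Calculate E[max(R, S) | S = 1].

Outcomes with S = 1: (1,1), (2,1), (3,1), (4,1), (5,1), (6,1), each with probability 1/24.
E[max(R, S) | S = 1] = (1 + 2 + 3 + 4 + 5 + 6) / 6 = 7/2.

7/2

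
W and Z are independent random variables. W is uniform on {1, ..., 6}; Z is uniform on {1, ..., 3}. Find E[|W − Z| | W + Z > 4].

29/12

P(W + Z > 4) = 2/3.
Summing |W−Z|·P(x,y) over outcomes with W + Z > 4 gives 29/18.
E[|W − Z| | W + Z > 4] = (29/18) / (2/3) = 29/12.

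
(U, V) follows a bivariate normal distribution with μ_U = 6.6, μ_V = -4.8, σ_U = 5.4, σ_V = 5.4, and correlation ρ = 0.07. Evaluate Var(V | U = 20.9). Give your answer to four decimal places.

29.0171

For a bivariate normal, Var(V | U=x) = σ_V²(1 − ρ²).
Var(V | U=20.9) = (5.4)²·(1 − (0.07)²) = 29.16·0.9951 = 29.0171.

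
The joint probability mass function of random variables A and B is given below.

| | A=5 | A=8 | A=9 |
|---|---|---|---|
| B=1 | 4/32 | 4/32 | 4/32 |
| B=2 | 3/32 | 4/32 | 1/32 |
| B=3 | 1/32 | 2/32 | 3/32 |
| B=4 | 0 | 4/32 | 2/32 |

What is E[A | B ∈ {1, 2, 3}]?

96/13

P(B ∈ {1, 2, 3}) = 13/16.
Summing A·P(A=x,B=y) over the conditioning event gives 6.
E[A | B ∈ {1, 2, 3}] = (6) / (13/16) = 96/13.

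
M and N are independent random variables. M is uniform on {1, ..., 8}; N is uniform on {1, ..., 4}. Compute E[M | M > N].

P(M > N) = 11/16.
Summing M·P(x,y) over outcomes with M > N gives 31/8.
E[M | M > N] = (31/8) / (11/16) = 62/11.

62/11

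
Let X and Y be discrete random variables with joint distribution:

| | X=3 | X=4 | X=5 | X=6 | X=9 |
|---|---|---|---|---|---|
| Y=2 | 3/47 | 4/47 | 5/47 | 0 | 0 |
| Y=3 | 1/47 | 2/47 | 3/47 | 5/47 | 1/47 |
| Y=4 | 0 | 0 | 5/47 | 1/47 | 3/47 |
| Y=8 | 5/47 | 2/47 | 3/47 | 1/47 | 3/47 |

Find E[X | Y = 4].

P(Y = 4) = 9/47.
Σ X·P over the event = 5·(5/47) + 6·(1/47) + 9·(3/47) = 58/47.
E[X | Y = 4] = (58/47) / (9/47) = 58/9.

58/9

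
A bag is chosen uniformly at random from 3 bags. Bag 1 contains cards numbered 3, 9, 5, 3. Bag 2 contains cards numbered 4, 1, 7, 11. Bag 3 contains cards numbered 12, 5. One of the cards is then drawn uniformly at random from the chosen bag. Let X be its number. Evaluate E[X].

77/12

E[X | bag 1] = (3+9+5+3)/4 = 5.
E[X | bag 2] = (4+1+7+11)/4 = 23/4.
E[X | bag 3] = (12+5)/2 = 17/2.
E[X] = (1/3)·(5) + (1/3)·(23/4) + (1/3)·(17/2) = 77/12.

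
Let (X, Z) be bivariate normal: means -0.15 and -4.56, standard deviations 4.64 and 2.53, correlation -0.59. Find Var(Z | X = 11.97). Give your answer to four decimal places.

The conditional variance in a bivariate normal is σ_Z²(1 − ρ²), independent of x.
Var(Z | X=11.97) = (2.53)²·(1 − (-0.59)²) = 6.4009·0.6519 = 4.1727.

4.1727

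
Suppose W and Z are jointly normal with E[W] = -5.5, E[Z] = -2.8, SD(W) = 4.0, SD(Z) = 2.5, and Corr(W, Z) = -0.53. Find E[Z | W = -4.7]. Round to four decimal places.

The regression of Z on W has slope ρ·σ_Z/σ_W and passes through (μ_W, μ_Z).
E[Z | W=-4.7] = -2.8 + (-0.53)·(2.5/4.0)·(-4.7 − (-5.5)) = -2.8 + (-0.33125)·(0.8) = -3.0650.

-3.0650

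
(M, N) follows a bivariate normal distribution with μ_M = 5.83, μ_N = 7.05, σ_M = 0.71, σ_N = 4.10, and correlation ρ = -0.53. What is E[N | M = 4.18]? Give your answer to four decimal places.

The regression of N on M has slope ρ·σ_N/σ_M and passes through (μ_M, μ_N).
E[N | M=4.18] = 7.05 + (-0.53)·(4.10/0.71)·(4.18 − (5.83)) = 7.05 + (-3.06056)·(-1.65) = 12.0999.

12.0999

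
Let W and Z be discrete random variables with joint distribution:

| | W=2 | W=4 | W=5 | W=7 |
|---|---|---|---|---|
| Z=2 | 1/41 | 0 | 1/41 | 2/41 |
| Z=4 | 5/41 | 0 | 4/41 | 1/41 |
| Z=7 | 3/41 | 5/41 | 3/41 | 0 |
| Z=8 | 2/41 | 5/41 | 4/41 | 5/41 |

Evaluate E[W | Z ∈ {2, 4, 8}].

137/30

P(Z ∈ {2, 4, 8}) = 30/41.
Summing W·P(W=x,Z=y) over the conditioning event gives 137/41.
E[W | Z ∈ {2, 4, 8}] = (137/41) / (30/41) = 137/30.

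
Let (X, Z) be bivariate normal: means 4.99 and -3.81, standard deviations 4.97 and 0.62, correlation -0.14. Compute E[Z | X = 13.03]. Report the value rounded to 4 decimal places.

-3.9504

For a bivariate normal, E[Z | X=x] = μ_Z + ρ·(σ_Z/σ_X)·(x − μ_X).
E[Z | X=13.03] = -3.81 + (-0.14)·(0.62/4.97)·(13.03 − (4.99)) = -3.81 + (-0.017465)·(8.04) = -3.9504.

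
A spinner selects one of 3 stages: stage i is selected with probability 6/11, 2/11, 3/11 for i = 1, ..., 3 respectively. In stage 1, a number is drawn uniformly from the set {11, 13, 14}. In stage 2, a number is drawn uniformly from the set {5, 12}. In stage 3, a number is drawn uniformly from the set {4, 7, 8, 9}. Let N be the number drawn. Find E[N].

114/11

E[N | stage 1] = (11+13+14)/3 = 38/3.
E[N | stage 2] = (5+12)/2 = 17/2.
E[N | stage 3] = (4+7+8+9)/4 = 7.
E[N] = (6/11)·(38/3) + (2/11)·(17/2) + (3/11)·(7) = 114/11.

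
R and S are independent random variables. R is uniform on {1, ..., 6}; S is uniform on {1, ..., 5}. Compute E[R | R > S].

P(R > S) = 1/2.
Summing R·P(x,y) over outcomes with R > S gives 7/3.
E[R | R > S] = (7/3) / (1/2) = 14/3.

14/3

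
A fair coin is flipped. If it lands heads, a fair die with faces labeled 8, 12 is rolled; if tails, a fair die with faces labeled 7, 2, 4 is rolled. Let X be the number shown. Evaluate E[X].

43/6

E[X | heads] = (8+12)/2 = 10.
E[X | tails] = (7+2+4)/3 = 13/3.
By the law of total expectation,
E[X] = (1/2)·(10) + (1/2)·(13/3) = 43/6.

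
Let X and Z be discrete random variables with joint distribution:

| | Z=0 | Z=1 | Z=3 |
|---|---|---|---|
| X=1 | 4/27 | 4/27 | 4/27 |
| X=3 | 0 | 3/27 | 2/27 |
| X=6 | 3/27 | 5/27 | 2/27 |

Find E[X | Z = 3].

11/4

P(Z = 3) = 8/27.
Σ X·P over the event = 1·(4/27) + 3·(2/27) + 6·(2/27) = 22/27.
E[X | Z = 3] = (22/27) / (8/27) = 11/4.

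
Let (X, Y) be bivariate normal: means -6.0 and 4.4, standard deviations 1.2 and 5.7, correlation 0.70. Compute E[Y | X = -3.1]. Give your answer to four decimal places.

14.0425

E[Y | X=x] = μ_Y + ρ(σ_Y/σ_X)(x − μ_X) for jointly normal variables.
E[Y | X=-3.1] = 4.4 + (0.70)·(5.7/1.2)·(-3.1 − (-6.0)) = 4.4 + (3.325)·(2.9) = 14.0425.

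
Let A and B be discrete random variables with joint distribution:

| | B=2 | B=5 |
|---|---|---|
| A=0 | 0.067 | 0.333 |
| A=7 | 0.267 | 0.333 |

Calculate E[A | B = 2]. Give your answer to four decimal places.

5.5958

P(B = 2) = 0.334.
Σ A·P over the event = 0·(0.067) + 7·(0.267) = 1.869.
E[A | B = 2] = (1.869) / (0.334) = 5.5958.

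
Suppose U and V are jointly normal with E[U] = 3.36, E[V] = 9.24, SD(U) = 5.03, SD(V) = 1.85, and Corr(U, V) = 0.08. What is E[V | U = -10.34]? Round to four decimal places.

8.8369

E[V | U=x] = μ_V + ρ(σ_V/σ_U)(x − μ_U) for jointly normal variables.
E[V | U=-10.34] = 9.24 + (0.08)·(1.85/5.03)·(-10.34 − (3.36)) = 9.24 + (0.029423)·(-13.7) = 8.8369.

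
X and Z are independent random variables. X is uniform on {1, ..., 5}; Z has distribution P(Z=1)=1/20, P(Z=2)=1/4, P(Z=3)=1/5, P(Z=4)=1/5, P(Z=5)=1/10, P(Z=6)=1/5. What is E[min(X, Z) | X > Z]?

P(X > Z) = 31/100.
Summing min(X,Z)·P(x,y) over outcomes with X > Z gives 37/50.
E[min(X, Z) | X > Z] = (37/50) / (31/100) = 74/31.

74/31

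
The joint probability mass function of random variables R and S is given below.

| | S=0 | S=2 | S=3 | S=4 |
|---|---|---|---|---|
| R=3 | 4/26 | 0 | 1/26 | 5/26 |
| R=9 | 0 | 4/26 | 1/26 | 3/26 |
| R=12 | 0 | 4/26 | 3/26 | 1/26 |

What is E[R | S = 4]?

P(S = 4) = 9/26.
Σ R·P over the event = 3·(5/26) + 9·(3/26) + 12·(1/26) = 27/13.
E[R | S = 4] = (27/13) / (9/26) = 6.

6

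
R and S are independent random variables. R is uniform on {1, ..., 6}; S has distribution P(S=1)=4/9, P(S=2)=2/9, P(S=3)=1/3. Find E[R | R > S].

161/37

P(R > S) = 37/54.
Summing R·P(x,y) over outcomes with R > S gives 161/54.
E[R | R > S] = (161/54) / (37/54) = 161/37.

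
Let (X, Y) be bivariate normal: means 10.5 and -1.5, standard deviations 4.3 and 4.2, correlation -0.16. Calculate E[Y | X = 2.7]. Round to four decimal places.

-0.2810

The regression of Y on X has slope ρ·σ_Y/σ_X and passes through (μ_X, μ_Y).
E[Y | X=2.7] = -1.5 + (-0.16)·(4.2/4.3)·(2.7 − (10.5)) = -1.5 + (-0.15628)·(-7.8) = -0.2810.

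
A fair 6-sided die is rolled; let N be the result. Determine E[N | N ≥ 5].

Given N ≥ 5, N is equally likely to be any of {5, 6}.
E[N | N ≥ 5] = (5 + 6) / 2 = 11/2.

11/2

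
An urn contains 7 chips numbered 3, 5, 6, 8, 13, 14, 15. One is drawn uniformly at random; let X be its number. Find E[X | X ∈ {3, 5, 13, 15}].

P(X ∈ {3, 5, 13, 15}) = 4/7.
Σ over the event: 3·1/7 + 5·1/7 + 13·1/7 + 15·1/7 = 36/7.
E[X | X ∈ {3, 5, 13, 15}] = (36/7) / (4/7) = 9.

9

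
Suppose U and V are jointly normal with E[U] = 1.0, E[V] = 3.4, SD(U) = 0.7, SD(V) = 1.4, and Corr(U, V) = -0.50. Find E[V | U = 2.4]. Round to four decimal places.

2.0000

For a bivariate normal, E[V | U=x] = μ_V + ρ·(σ_V/σ_U)·(x − μ_U).
E[V | U=2.4] = 3.4 + (-0.50)·(1.4/0.7)·(2.4 − (1.0)) = 3.4 + (-1)·(1.4) = 2.0000.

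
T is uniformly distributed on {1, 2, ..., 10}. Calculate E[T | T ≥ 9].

Given T ≥ 9, T is equally likely to be any of {9, 10}.
E[T | T ≥ 9] = (9 + 10) / 2 = 19/2.

19/2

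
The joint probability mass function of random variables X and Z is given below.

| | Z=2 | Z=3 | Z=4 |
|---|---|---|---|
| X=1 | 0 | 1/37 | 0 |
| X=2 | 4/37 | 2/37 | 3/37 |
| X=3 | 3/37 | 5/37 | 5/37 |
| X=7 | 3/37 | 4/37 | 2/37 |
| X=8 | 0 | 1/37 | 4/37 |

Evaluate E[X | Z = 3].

56/13

P(Z = 3) = 13/37.
Σ X·P over the event = 1·(1/37) + 2·(2/37) + 3·(5/37) + 7·(4/37) + 8·(1/37) = 56/37.
E[X | Z = 3] = (56/37) / (13/37) = 56/13.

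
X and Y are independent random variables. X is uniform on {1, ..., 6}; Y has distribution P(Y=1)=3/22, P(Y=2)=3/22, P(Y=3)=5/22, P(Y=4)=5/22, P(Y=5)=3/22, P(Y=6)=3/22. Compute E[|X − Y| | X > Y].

P(X > Y) = 5/12.
Summing |X−Y|·P(x,y) over outcomes with X > Y gives 41/44.
E[|X − Y| | X > Y] = (41/44) / (5/12) = 123/55.

123/55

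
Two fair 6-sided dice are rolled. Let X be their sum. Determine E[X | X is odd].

P(X is odd) = 1/2.
Σ over the event: 3·1/18 + 5·1/9 + 7·1/6 + 9·1/9 + 11·1/18 = 7/2.
E[X | X is odd] = (7/2) / (1/2) = 7.

7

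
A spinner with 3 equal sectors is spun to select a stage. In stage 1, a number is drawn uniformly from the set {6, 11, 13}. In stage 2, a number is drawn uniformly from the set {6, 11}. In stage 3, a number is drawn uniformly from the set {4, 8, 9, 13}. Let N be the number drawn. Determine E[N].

9

E[N | stage 1] = (6+11+13)/3 = 10.
E[N | stage 2] = (6+11)/2 = 17/2.
E[N | stage 3] = (4+8+9+13)/4 = 17/2.
E[N] = (1/3)·(10) + (1/3)·(17/2) + (1/3)·(17/2) = 9.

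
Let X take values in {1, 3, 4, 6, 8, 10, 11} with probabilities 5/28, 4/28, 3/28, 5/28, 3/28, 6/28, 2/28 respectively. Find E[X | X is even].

126/17

P(X is even) = 17/28.
Σ over the event: 4·3/28 + 6·5/28 + 8·3/28 + 10·3/14 = 9/2.
E[X | X is even] = (9/2) / (17/28) = 126/17.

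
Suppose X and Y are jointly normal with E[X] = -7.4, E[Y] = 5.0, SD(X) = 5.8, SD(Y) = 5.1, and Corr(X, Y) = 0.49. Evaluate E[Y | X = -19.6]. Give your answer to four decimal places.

For a bivariate normal, E[Y | X=x] = μ_Y + ρ·(σ_Y/σ_X)·(x − μ_X).
E[Y | X=-19.6] = 5.0 + (0.49)·(5.1/5.8)·(-19.6 − (-7.4)) = 5.0 + (0.43086)·(-12.2) = -0.2565.

-0.2565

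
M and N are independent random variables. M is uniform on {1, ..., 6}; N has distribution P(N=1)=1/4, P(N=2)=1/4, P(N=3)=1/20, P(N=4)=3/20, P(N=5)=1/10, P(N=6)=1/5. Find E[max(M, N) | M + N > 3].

167/35

P(M + N > 3) = 7/8.
Summing max(M,N)·P(x,y) over outcomes with M + N > 3 gives 167/40.
E[max(M, N) | M + N > 3] = (167/40) / (7/8) = 167/35.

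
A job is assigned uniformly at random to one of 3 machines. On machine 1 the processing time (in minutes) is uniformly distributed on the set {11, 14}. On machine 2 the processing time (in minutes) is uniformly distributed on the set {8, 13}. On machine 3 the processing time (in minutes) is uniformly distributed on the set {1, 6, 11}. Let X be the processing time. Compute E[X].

29/3

E[X | machine 1] = (11+14)/2 = 25/2.
E[X | machine 2] = (8+13)/2 = 21/2.
E[X | machine 3] = (1+6+11)/3 = 6.
E[X] = (1/3)·(25/2) + (1/3)·(21/2) + (1/3)·(6) = 29/3.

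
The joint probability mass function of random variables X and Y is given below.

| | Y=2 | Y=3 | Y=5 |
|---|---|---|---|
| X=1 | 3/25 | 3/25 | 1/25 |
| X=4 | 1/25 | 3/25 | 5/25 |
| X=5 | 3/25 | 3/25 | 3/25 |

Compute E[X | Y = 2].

P(Y = 2) = 7/25.
Summing X·P(X=x,Y=y) over the conditioning event gives 22/25.
E[X | Y = 2] = (22/25) / (7/25) = 22/7.

22/7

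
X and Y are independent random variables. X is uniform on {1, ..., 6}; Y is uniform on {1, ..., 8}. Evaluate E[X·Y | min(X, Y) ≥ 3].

99/4

P(min(X, Y) ≥ 3) = 1/2.
Summing XY·P(x,y) over outcomes with min(X, Y) ≥ 3 gives 99/8.
E[X·Y | min(X, Y) ≥ 3] = (99/8) / (1/2) = 99/4.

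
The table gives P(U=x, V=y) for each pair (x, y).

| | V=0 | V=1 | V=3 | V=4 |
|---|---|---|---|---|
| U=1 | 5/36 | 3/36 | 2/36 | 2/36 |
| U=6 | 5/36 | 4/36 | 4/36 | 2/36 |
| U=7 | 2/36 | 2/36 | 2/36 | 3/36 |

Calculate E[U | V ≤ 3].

130/29

P(V ≤ 3) = 29/36.
Summing U·P(U=x,V=y) over the conditioning event gives 65/18.
E[U | V ≤ 3] = (65/18) / (29/36) = 130/29.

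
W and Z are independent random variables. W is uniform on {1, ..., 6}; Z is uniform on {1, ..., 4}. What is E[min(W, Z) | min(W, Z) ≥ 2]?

P(min(W, Z) ≥ 2) = 5/8.
Summing min(W,Z)·P(x,y) over outcomes with min(W, Z) ≥ 2 gives 41/24.
E[min(W, Z) | min(W, Z) ≥ 2] = (41/24) / (5/8) = 41/15.

41/15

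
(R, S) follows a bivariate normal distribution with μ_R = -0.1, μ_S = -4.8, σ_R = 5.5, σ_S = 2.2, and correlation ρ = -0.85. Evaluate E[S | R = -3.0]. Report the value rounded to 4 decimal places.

-3.8140

For a bivariate normal, E[S | R=x] = μ_S + ρ·(σ_S/σ_R)·(x − μ_R).
E[S | R=-3.0] = -4.8 + (-0.85)·(2.2/5.5)·(-3.0 − (-0.1)) = -4.8 + (-0.34)·(-2.9) = -3.8140.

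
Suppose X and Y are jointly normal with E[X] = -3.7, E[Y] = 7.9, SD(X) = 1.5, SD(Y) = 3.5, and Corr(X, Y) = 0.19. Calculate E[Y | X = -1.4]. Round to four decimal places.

The regression of Y on X has slope ρ·σ_Y/σ_X and passes through (μ_X, μ_Y).
E[Y | X=-1.4] = 7.9 + (0.19)·(3.5/1.5)·(-1.4 − (-3.7)) = 7.9 + (0.44333)·(2.3) = 8.9197.

8.9197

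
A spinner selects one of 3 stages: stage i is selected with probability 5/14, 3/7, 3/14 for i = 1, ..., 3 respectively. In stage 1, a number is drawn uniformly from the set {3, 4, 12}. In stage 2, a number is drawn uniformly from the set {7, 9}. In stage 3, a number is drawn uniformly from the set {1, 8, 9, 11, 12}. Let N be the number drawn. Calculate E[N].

782/105

E[N | stage 1] = (3+4+12)/3 = 19/3.
E[N | stage 2] = (7+9)/2 = 8.
E[N | stage 3] = (1+8+9+11+12)/5 = 41/5.
E[N] = (5/14)·(19/3) + (3/7)·(8) + (3/14)·(41/5) = 782/105.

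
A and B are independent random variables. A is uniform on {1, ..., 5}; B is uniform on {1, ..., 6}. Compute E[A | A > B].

Outcomes with A > B: (2,1), (3,1), (3,2), (4,1), (4,2), (4,3), (5,1), (5,2), (5,3), (5,4), each with probability 1/30.
E[A | A > B] = (2 + 3 + 3 + 4 + 4 + 4 + 5 + 5 + 5 + 5) / 10 = 4.

4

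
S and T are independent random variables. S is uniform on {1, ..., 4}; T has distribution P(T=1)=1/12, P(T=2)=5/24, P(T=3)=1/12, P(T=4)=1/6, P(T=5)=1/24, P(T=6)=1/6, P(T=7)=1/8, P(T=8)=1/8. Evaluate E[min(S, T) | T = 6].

P(T = 6) = 1/6.
Summing min(S,T)·P(x,y) over outcomes with T = 6 gives 5/12.
E[min(S, T) | T = 6] = (5/12) / (1/6) = 5/2.

5/2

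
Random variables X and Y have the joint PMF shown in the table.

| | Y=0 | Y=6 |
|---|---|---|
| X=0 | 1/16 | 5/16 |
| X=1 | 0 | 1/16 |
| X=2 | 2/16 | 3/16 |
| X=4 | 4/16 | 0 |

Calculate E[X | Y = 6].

P(Y = 6) = 9/16.
Σ X·P over the event = 0·(5/16) + 1·(1/16) + 2·(3/16) = 7/16.
E[X | Y = 6] = (7/16) / (9/16) = 7/9.

7/9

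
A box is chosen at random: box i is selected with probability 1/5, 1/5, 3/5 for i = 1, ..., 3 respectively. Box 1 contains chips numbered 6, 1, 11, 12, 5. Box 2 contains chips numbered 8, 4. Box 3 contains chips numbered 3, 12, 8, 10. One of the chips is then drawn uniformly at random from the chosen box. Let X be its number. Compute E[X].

E[X | box 1] = (6+1+11+12+5)/5 = 7.
E[X | box 2] = (8+4)/2 = 6.
E[X | box 3] = (3+12+8+10)/4 = 33/4.
E[X] = (1/5)·(7) + (1/5)·(6) + (3/5)·(33/4) = 151/20.

151/20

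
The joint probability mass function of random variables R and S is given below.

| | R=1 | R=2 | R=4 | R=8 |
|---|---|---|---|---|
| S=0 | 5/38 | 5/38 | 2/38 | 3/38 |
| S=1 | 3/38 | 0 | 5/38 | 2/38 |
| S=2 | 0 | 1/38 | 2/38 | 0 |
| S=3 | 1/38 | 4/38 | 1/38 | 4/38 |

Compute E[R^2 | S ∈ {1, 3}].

P(S ∈ {1, 3}) = 10/19.
Σ R^2·P over the event = 1·(3/38) + 1·(1/38) + 4·(4/38) + 16·(5/38) + 16·(1/38) + 64·(2/38) + 64·(4/38) = 250/19.
E[R^2 | S ∈ {1, 3}] = (250/19) / (10/19) = 25.

25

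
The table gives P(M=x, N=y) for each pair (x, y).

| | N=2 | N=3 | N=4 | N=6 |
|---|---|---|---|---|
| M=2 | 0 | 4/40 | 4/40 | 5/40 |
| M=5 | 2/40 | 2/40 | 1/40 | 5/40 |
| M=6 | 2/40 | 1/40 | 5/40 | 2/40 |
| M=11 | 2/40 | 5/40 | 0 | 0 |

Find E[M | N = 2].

22/3

P(N = 2) = 3/20.
Σ M·P over the event = 5·(2/40) + 6·(2/40) + 11·(2/40) = 11/10.
E[M | N = 2] = (11/10) / (3/20) = 22/3.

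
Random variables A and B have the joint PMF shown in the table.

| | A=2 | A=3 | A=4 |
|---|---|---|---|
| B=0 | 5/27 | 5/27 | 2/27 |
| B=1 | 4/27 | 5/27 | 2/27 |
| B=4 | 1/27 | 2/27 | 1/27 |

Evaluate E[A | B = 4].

P(B = 4) = 4/27.
Σ A·P over the event = 2·(1/27) + 3·(2/27) + 4·(1/27) = 4/9.
E[A | B = 4] = (4/9) / (4/27) = 3.

3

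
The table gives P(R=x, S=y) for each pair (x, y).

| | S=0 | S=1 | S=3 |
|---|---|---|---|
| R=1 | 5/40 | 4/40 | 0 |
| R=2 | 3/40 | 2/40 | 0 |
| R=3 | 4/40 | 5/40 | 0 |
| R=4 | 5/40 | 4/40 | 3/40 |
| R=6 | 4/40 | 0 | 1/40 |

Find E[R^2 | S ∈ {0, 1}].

P(S ∈ {0, 1}) = 9/10.
Summing R^2·P(R=x,S=y) over the conditioning event gives 199/20.
E[R^2 | S ∈ {0, 1}] = (199/20) / (9/10) = 199/18.

199/18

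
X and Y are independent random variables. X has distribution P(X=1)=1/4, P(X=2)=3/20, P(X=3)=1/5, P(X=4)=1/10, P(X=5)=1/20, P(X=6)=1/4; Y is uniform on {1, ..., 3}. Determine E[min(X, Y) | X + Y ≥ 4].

89/47

P(X + Y ≥ 4) = 47/60.
Summing min(X,Y)·P(x,y) over outcomes with X + Y ≥ 4 gives 89/60.
E[min(X, Y) | X + Y ≥ 4] = (89/60) / (47/60) = 89/47.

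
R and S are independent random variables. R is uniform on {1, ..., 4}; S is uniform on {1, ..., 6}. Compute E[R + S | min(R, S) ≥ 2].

P(min(R, S) ≥ 2) = 5/8.
Summing (R+S)·P(x,y) over outcomes with min(R, S) ≥ 2 gives 35/8.
E[R + S | min(R, S) ≥ 2] = (35/8) / (5/8) = 7.

7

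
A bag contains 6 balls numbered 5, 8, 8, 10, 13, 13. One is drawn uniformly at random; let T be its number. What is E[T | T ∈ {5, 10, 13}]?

41/4

P(T ∈ {5, 10, 13}) = 2/3.
Σ over the event: 5·1/6 + 10·1/6 + 13·1/3 = 41/6.
E[T | T ∈ {5, 10, 13}] = (41/6) / (2/3) = 41/4.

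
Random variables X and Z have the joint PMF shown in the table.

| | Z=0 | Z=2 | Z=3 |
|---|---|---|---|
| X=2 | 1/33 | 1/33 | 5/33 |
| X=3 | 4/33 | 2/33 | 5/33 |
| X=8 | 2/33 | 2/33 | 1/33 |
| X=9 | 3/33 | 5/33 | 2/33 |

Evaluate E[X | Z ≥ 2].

P(Z ≥ 2) = 23/33.
Σ X·P over the event = 2·(1/33) + 2·(5/33) + 3·(2/33) + 3·(5/33) + 8·(2/33) + 8·(1/33) + 9·(5/33) + 9·(2/33) = 40/11.
E[X | Z ≥ 2] = (40/11) / (23/33) = 120/23.

120/23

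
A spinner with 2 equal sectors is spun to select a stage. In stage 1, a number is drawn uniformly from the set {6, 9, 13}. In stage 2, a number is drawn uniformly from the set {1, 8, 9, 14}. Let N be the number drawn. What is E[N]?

26/3

E[N | stage 1] = (6+9+13)/3 = 28/3.
E[N | stage 2] = (1+8+9+14)/4 = 8.
By the law of total expectation,
E[N] = (1/2)·(28/3) + (1/2)·(8) = 26/3.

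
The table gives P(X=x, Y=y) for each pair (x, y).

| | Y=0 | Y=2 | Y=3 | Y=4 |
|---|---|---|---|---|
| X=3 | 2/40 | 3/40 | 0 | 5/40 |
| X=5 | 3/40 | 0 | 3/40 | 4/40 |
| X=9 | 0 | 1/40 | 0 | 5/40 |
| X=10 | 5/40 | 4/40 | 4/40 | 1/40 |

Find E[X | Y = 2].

29/4

P(Y = 2) = 1/5.
Σ X·P over the event = 3·(3/40) + 9·(1/40) + 10·(4/40) = 29/20.
E[X | Y = 2] = (29/20) / (1/5) = 29/4.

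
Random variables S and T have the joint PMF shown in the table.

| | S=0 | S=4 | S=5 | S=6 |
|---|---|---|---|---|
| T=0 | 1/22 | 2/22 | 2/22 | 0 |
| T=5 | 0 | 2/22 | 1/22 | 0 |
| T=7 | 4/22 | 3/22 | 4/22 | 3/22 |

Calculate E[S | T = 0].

18/5

P(T = 0) = 5/22.
Σ S·P over the event = 0·(1/22) + 4·(2/22) + 5·(2/22) = 9/11.
E[S | T = 0] = (9/11) / (5/22) = 18/5.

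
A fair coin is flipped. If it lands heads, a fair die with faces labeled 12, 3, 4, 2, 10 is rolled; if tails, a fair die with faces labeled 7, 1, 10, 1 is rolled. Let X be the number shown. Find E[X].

E[X | heads] = (12+3+4+2+10)/5 = 31/5.
E[X | tails] = (7+1+10+1)/4 = 19/4.
By the law of total expectation,
E[X] = (1/2)·(31/5) + (1/2)·(19/4) = 219/40.

219/40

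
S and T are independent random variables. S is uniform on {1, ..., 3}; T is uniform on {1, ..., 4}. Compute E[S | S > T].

Outcomes with S > T: (2,1), (3,1), (3,2), each with probability 1/12.
E[S | S > T] = (2 + 3 + 3) / 3 = 8/3.

8/3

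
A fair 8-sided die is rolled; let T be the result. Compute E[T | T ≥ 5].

Given T ≥ 5, T is equally likely to be any of {5, 6, 7, 8}.
E[T | T ≥ 5] = (5 + 6 + 7 + 8) / 4 = 13/2.

13/2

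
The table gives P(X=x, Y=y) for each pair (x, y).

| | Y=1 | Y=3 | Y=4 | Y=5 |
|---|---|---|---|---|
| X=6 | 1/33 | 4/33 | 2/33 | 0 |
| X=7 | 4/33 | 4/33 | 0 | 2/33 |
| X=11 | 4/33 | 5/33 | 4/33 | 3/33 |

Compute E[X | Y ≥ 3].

P(Y ≥ 3) = 8/11.
Σ X·P over the event = 6·(4/33) + 6·(2/33) + 7·(4/33) + 7·(2/33) + 11·(5/33) + 11·(4/33) + 11·(3/33) = 70/11.
E[X | Y ≥ 3] = (70/11) / (8/11) = 35/4.

35/4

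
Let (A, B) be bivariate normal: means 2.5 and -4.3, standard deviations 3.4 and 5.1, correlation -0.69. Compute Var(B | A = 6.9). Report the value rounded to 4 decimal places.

13.6266

For a bivariate normal, Var(B | A=x) = σ_B²(1 − ρ²).
Var(B | A=6.9) = (5.1)²·(1 − (-0.69)²) = 26.01·0.5239 = 13.6266.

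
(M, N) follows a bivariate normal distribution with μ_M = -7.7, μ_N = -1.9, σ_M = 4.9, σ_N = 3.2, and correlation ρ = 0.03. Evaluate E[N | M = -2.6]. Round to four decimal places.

-1.8001

For a bivariate normal, E[N | M=x] = μ_N + ρ·(σ_N/σ_M)·(x − μ_M).
E[N | M=-2.6] = -1.9 + (0.03)·(3.2/4.9)·(-2.6 − (-7.7)) = -1.9 + (0.019592)·(5.1) = -1.8001.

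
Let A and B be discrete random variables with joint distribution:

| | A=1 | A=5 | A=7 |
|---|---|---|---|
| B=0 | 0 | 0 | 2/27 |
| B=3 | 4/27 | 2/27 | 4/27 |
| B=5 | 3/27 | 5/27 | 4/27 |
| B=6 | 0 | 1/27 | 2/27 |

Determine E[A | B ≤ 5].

P(B ≤ 5) = 8/9.
Summing A·P(A=x,B=y) over the conditioning event gives 112/27.
E[A | B ≤ 5] = (112/27) / (8/9) = 14/3.

14/3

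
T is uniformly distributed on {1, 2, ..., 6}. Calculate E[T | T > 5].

Given T > 5, T is equally likely to be any of {6}.
E[T | T > 5] = (6) / 1 = 6.

6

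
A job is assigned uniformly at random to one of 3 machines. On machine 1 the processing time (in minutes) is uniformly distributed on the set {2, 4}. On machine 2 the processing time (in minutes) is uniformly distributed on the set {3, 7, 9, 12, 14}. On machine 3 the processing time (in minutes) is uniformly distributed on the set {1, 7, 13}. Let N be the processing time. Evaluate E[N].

19/3

E[N | machine 1] = (2+4)/2 = 3.
E[N | machine 2] = (3+7+9+12+14)/5 = 9.
E[N | machine 3] = (1+7+13)/3 = 7.
E[N] = (1/3)·(3) + (1/3)·(9) + (1/3)·(7) = 19/3.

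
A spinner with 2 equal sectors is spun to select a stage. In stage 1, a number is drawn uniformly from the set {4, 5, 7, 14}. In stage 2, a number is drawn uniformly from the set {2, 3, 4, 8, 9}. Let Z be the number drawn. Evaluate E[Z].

E[Z | stage 1] = (4+5+7+14)/4 = 15/2.
E[Z | stage 2] = (2+3+4+8+9)/5 = 26/5.
E[Z] = (1/2)·(15/2) + (1/2)·(26/5) = 127/20.

127/20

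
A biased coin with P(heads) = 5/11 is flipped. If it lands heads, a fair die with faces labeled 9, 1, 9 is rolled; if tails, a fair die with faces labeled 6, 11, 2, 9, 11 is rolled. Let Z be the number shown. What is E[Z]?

107/15

E[Z | heads] = (9+1+9)/3 = 19/3.
E[Z | tails] = (6+11+2+9+11)/5 = 39/5.
By the law of total expectation,
E[Z] = (5/11)·(19/3) + (6/11)·(39/5) = 107/15.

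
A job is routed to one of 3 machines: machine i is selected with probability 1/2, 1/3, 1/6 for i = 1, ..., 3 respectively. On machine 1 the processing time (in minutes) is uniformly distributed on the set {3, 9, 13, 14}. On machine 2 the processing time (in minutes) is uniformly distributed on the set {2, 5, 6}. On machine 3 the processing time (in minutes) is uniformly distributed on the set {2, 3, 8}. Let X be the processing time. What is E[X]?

169/24

E[X | machine 1] = (3+9+13+14)/4 = 39/4.
E[X | machine 2] = (2+5+6)/3 = 13/3.
E[X | machine 3] = (2+3+8)/3 = 13/3.
E[X] = (1/2)·(39/4) + (1/3)·(13/3) + (1/6)·(13/3) = 169/24.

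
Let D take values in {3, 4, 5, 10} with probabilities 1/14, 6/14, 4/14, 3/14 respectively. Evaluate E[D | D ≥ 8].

10

P(D ≥ 8) = 3/14.
Σ over the event: 10·3/14 = 15/7.
E[D | D ≥ 8] = (15/7) / (3/14) = 10.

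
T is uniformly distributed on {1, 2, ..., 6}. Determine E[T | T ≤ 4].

Given T ≤ 4, T is equally likely to be any of {1, 2, 3, 4}.
E[T | T ≤ 4] = (1 + 2 + 3 + 4) / 4 = 5/2.

5/2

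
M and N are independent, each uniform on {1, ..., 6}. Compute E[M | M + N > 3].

P(M + N > 3) = 11/12.
Summing M·P(x,y) over outcomes with M + N > 3 gives 61/18.
E[M | M + N > 3] = (61/18) / (11/12) = 122/33.

122/33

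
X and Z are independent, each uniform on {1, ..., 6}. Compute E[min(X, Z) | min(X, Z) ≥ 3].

31/8

P(min(X, Z) ≥ 3) = 4/9.
Summing min(X,Z)·P(x,y) over outcomes with min(X, Z) ≥ 3 gives 31/18.
E[min(X, Z) | min(X, Z) ≥ 3] = (31/18) / (4/9) = 31/8.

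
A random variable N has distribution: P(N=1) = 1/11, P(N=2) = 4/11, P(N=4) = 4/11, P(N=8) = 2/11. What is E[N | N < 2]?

P(N < 2) = 1/11.
Σ over the event: 1·1/11 = 1/11.
E[N | N < 2] = (1/11) / (1/11) = 1.

1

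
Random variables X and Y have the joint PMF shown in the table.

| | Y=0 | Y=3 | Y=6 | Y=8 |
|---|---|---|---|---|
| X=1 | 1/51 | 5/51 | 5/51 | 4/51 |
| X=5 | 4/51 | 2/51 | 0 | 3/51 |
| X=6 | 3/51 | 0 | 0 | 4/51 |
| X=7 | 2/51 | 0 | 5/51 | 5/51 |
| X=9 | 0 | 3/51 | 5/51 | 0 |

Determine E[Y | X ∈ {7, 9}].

P(X ∈ {7, 9}) = 20/51.
Σ Y·P over the event = 0·(2/51) + 6·(5/51) + 8·(5/51) + 3·(3/51) + 6·(5/51) = 109/51.
E[Y | X ∈ {7, 9}] = (109/51) / (20/51) = 109/20.

109/20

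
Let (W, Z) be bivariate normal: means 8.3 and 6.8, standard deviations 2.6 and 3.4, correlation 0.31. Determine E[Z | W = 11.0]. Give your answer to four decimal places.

The regression of Z on W has slope ρ·σ_Z/σ_W and passes through (μ_W, μ_Z).
E[Z | W=11.0] = 6.8 + (0.31)·(3.4/2.6)·(11.0 − (8.3)) = 6.8 + (0.40538)·(2.7) = 7.8945.

7.8945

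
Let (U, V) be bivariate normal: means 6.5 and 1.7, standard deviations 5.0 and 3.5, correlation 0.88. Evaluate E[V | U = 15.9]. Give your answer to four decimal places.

For a bivariate normal, E[V | U=x] = μ_V + ρ·(σ_V/σ_U)·(x − μ_U).
E[V | U=15.9] = 1.7 + (0.88)·(3.5/5.0)·(15.9 − (6.5)) = 1.7 + (0.616)·(9.4) = 7.4904.

7.4904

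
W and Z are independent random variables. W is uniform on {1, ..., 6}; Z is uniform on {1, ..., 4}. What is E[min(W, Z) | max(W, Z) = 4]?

16/7

Outcomes with max(W, Z) = 4: (1,4), (2,4), (3,4), (4,1), (4,2), (4,3), (4,4), each with probability 1/24.
E[min(W, Z) | max(W, Z) = 4] = (1 + 2 + 3 + 1 + 2 + 3 + 4) / 7 = 16/7.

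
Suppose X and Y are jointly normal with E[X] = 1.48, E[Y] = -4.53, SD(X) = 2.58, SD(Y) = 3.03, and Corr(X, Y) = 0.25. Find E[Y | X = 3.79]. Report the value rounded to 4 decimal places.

E[Y | X=x] = μ_Y + ρ(σ_Y/σ_X)(x − μ_X) for jointly normal variables.
E[Y | X=3.79] = -4.53 + (0.25)·(3.03/2.58)·(3.79 − (1.48)) = -4.53 + (0.2936)·(2.31) = -3.8518.

-3.8518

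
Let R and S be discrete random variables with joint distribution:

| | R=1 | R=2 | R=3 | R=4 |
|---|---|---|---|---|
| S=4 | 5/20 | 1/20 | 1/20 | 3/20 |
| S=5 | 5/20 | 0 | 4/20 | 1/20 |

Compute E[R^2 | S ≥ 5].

57/10

P(S ≥ 5) = 1/2.
Summing R^2·P(R=x,S=y) over the conditioning event gives 57/20.
E[R^2 | S ≥ 5] = (57/20) / (1/2) = 57/10.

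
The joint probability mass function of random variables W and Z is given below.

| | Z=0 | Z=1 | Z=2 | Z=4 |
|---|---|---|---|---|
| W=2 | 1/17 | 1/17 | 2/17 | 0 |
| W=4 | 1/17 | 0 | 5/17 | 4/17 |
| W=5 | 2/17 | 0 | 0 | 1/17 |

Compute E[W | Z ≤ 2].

7/2

P(Z ≤ 2) = 12/17.
Σ W·P over the event = 2·(1/17) + 2·(1/17) + 2·(2/17) + 4·(1/17) + 4·(5/17) + 5·(2/17) = 42/17.
E[W | Z ≤ 2] = (42/17) / (12/17) = 7/2.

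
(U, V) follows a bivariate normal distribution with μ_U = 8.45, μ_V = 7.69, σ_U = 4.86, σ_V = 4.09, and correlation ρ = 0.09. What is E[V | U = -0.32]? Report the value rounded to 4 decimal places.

7.0258

E[V | U=x] = μ_V + ρ(σ_V/σ_U)(x − μ_U) for jointly normal variables.
E[V | U=-0.32] = 7.69 + (0.09)·(4.09/4.86)·(-0.32 − (8.45)) = 7.69 + (0.075741)·(-8.77) = 7.0258.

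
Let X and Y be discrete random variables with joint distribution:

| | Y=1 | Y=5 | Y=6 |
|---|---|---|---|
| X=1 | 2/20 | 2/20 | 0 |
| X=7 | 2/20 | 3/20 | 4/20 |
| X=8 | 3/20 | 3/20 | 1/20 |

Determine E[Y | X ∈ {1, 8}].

36/11

P(X ∈ {1, 8}) = 11/20.
Σ Y·P over the event = 1·(2/20) + 5·(2/20) + 1·(3/20) + 5·(3/20) + 6·(1/20) = 9/5.
E[Y | X ∈ {1, 8}] = (9/5) / (11/20) = 36/11.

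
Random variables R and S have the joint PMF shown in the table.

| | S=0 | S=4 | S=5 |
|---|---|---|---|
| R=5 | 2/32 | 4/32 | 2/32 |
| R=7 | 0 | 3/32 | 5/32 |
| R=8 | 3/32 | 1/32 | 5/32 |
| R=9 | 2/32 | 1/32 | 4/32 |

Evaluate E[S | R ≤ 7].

63/16

P(R ≤ 7) = 1/2.
Σ S·P over the event = 0·(2/32) + 4·(4/32) + 5·(2/32) + 4·(3/32) + 5·(5/32) = 63/32.
E[S | R ≤ 7] = (63/32) / (1/2) = 63/16.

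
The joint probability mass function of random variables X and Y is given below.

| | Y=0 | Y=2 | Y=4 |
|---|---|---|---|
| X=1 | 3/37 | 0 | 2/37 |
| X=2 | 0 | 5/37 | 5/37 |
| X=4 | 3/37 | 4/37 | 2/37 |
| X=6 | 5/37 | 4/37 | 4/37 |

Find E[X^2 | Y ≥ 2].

P(Y ≥ 2) = 26/37.
Σ X^2·P over the event = 1·(2/37) + 4·(5/37) + 4·(5/37) + 16·(4/37) + 16·(2/37) + 36·(4/37) + 36·(4/37) = 426/37.
E[X^2 | Y ≥ 2] = (426/37) / (26/37) = 213/13.

213/13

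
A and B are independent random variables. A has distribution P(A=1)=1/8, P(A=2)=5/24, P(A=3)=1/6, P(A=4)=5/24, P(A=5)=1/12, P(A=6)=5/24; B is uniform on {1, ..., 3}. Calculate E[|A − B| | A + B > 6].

25/8

P(A + B > 6) = 1/3.
Summing |A−B|·P(x,y) over outcomes with A + B > 6 gives 25/24.
E[|A − B| | A + B > 6] = (25/24) / (1/3) = 25/8.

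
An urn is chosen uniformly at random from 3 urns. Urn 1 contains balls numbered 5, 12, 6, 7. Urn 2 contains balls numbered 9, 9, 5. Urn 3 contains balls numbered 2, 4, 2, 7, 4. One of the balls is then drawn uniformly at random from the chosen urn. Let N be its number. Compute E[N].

E[N | urn 1] = (5+12+6+7)/4 = 15/2.
E[N | urn 2] = (9+9+5)/3 = 23/3.
E[N | urn 3] = (2+4+2+7+4)/5 = 19/5.
By the law of total expectation,
E[N] = (1/3)·(15/2) + (1/3)·(23/3) + (1/3)·(19/5) = 569/90.

569/90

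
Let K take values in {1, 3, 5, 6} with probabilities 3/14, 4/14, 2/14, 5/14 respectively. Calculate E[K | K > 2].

P(K > 2) = 11/14.
Σ over the event: 3·2/7 + 5·1/7 + 6·5/14 = 26/7.
E[K | K > 2] = (26/7) / (11/14) = 52/11.

52/11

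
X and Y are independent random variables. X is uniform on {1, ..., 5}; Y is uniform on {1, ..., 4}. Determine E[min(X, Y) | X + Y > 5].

P(X + Y > 5) = 1/2.
Summing min(X,Y)·P(x,y) over outcomes with X + Y > 5 gives 27/20.
E[min(X, Y) | X + Y > 5] = (27/20) / (1/2) = 27/10.

27/10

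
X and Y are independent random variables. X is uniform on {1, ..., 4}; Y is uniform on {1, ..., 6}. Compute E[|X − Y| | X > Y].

5/3

Outcomes with X > Y: (2,1), (3,1), (3,2), (4,1), (4,2), (4,3), each with probability 1/24.
E[|X − Y| | X > Y] = (1 + 2 + 1 + 3 + 2 + 1) / 6 = 5/3.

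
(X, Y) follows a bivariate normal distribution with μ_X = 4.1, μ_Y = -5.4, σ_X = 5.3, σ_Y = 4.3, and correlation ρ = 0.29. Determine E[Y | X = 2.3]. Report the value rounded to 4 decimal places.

-5.8235

For a bivariate normal, E[Y | X=x] = μ_Y + ρ·(σ_Y/σ_X)·(x − μ_X).
E[Y | X=2.3] = -5.4 + (0.29)·(4.3/5.3)·(2.3 − (4.1)) = -5.4 + (0.23528)·(-1.8) = -5.8235.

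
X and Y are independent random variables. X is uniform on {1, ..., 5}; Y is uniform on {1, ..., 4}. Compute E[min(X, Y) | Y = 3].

Outcomes with Y = 3: (1,3), (2,3), (3,3), (4,3), (5,3), each with probability 1/20.
E[min(X, Y) | Y = 3] = (1 + 2 + 3 + 3 + 3) / 5 = 12/5.

12/5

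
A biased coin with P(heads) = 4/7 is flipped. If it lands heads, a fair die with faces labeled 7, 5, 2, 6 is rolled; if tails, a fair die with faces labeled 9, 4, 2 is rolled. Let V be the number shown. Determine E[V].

5

E[V | heads] = (7+5+2+6)/4 = 5.
E[V | tails] = (9+4+2)/3 = 5.
By the law of total expectation,
E[V] = (4/7)·(5) + (3/7)·(5) = 5.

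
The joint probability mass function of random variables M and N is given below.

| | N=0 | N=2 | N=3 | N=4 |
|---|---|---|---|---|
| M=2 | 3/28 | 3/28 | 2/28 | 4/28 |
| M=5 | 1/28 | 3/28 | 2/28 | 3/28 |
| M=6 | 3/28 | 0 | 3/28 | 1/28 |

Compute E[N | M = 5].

8/3

P(M = 5) = 9/28.
Summing N·P(M=x,N=y) over the conditioning event gives 6/7.
E[N | M = 5] = (6/7) / (9/28) = 8/3.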